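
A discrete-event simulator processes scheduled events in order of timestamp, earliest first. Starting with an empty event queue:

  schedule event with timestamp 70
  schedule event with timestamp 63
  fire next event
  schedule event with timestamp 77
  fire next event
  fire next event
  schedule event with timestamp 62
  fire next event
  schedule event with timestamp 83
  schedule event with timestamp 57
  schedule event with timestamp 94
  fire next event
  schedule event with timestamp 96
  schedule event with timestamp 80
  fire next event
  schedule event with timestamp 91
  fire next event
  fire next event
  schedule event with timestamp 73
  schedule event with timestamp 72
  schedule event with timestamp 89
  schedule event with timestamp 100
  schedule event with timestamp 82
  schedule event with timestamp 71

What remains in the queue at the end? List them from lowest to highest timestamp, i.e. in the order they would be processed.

insert 70 → {70}
insert 63 → {63, 70}
fire next event → 63; now {70}
insert 77 → {70, 77}
fire next event → 70; now {77}
fire next event → 77; now {}
insert 62 → {62}
fire next event → 62; now {}
insert 83 → {83}
insert 57 → {57, 83}
insert 94 → {57, 83, 94}
fire next event → 57; now {83, 94}
insert 96 → {83, 94, 96}
insert 80 → {80, 83, 94, 96}
fire next event → 80; now {83, 94, 96}
insert 91 → {83, 91, 94, 96}
fire next event → 83; now {91, 94, 96}
fire next event → 91; now {94, 96}
insert 73 → {73, 94, 96}
insert 72 → {72, 73, 94, 96}
insert 89 → {72, 73, 89, 94, 96}
insert 100 → {72, 73, 89, 94, 96, 100}
insert 82 → {72, 73, 82, 89, 94, 96, 100}
insert 71 → {71, 72, 73, 82, 89, 94, 96, 100}

71 → 72 → 73 → 82 → 89 → 94 → 96 → 100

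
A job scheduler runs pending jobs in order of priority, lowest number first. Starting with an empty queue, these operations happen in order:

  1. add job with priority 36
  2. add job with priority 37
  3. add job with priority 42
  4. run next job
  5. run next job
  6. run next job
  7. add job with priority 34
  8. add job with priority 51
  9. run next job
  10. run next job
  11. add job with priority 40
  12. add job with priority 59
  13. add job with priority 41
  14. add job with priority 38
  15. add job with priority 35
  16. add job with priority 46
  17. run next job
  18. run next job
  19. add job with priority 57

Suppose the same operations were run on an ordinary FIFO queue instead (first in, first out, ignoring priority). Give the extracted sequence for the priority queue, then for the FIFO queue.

priority queue: 36 → 37 → 42 → 34 → 51 → 35 → 38; FIFO queue: [36, 37, 42, 34, 51, 40, 59]

insert 36 → {36}
insert 37 → {36, 37}
insert 42 → {36, 37, 42}
run next job → 36; now {37, 42}
run next job → 37; now {42}
run next job → 42; now {}
insert 34 → {34}
insert 51 → {34, 51}
run next job → 34; now {51}
run next job → 51; now {}
insert 40 → {40}
insert 59 → {40, 59}
insert 41 → {40, 41, 59}
insert 38 → {38, 40, 41, 59}
insert 35 → {35, 38, 40, 41, 59}
insert 46 → {35, 38, 40, 41, 46, 59}
run next job → 35; now {38, 40, 41, 46, 59}
run next job → 38; now {40, 41, 46, 59}
insert 57 → {40, 41, 46, 57, 59}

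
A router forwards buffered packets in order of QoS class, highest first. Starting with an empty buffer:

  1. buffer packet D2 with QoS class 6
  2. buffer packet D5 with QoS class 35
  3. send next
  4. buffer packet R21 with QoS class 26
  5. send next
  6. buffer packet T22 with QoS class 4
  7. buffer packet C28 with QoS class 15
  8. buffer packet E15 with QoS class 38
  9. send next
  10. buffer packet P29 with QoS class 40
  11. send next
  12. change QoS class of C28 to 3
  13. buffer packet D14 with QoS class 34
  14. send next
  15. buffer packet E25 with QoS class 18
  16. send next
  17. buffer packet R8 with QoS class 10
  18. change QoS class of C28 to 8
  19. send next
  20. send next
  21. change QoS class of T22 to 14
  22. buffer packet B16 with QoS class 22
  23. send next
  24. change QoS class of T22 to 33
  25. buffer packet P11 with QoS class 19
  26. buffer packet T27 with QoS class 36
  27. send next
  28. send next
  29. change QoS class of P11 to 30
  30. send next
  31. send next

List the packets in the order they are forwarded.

add D2 (QoS class 6) → {D2:6}
add D5 (QoS class 35) → {D5:35, D2:6}
send next → D5; now {D2:6}
add R21 (QoS class 26) → {R21:26, D2:6}
send next → R21; now {D2:6}
add T22 (QoS class 4) → {D2:6, T22:4}
add C28 (QoS class 15) → {C28:15, D2:6, T22:4}
add E15 (QoS class 38) → {E15:38, C28:15, D2:6, T22:4}
send next → E15; now {C28:15, D2:6, T22:4}
add P29 (QoS class 40) → {P29:40, C28:15, D2:6, T22:4}
send next → P29; now {C28:15, D2:6, T22:4}
update C28 to QoS class 3 → {D2:6, T22:4, C28:3}
add D14 (QoS class 34) → {D14:34, D2:6, T22:4, C28:3}
send next → D14; now {D2:6, T22:4, C28:3}
add E25 (QoS class 18) → {E25:18, D2:6, T22:4, C28:3}
send next → E25; now {D2:6, T22:4, C28:3}
add R8 (QoS class 10) → {R8:10, D2:6, T22:4, C28:3}
update C28 to QoS class 8 → {R8:10, C28:8, D2:6, T22:4}
send next → R8; now {C28:8, D2:6, T22:4}
send next → C28; now {D2:6, T22:4}
update T22 to QoS class 14 → {T22:14, D2:6}
add B16 (QoS class 22) → {B16:22, T22:14, D2:6}
send next → B16; now {T22:14, D2:6}
update T22 to QoS class 33 → {T22:33, D2:6}
add P11 (QoS class 19) → {T22:33, P11:19, D2:6}
add T27 (QoS class 36) → {T27:36, T22:33, P11:19, D2:6}
send next → T27; now {T22:33, P11:19, D2:6}
send next → T22; now {P11:19, D2:6}
update P11 to QoS class 30 → {P11:30, D2:6}
send next → P11; now {D2:6}
send next → D2; now {}

D5 → R21 → E15 → P29 → D14 → E25 → R8 → C28 → B16 → T27 → T22 → P11 → D2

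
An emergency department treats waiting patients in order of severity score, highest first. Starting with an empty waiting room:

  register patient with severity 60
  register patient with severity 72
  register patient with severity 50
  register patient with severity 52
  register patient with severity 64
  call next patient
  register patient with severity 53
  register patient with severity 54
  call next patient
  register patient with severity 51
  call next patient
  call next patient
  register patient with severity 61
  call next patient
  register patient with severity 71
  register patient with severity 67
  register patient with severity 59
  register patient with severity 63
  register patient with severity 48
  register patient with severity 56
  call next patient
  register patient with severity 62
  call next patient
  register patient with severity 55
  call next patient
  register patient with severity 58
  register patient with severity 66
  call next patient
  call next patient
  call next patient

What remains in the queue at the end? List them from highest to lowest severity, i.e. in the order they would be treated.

58 → 56 → 55 → 53 → 52 → 51 → 50 → 48

insert 60 → {60}
insert 72 → {72, 60}
insert 50 → {72, 60, 50}
insert 52 → {72, 60, 52, 50}
insert 64 → {72, 64, 60, 52, 50}
call next patient → 72; now {64, 60, 52, 50}
insert 53 → {64, 60, 53, 52, 50}
insert 54 → {64, 60, 54, 53, 52, 50}
call next patient → 64; now {60, 54, 53, 52, 50}
insert 51 → {60, 54, 53, 52, 51, 50}
call next patient → 60; now {54, 53, 52, 51, 50}
call next patient → 54; now {53, 52, 51, 50}
insert 61 → {61, 53, 52, 51, 50}
call next patient → 61; now {53, 52, 51, 50}
insert 71 → {71, 53, 52, 51, 50}
insert 67 → {71, 67, 53, 52, 51, 50}
insert 59 → {71, 67, 59, 53, 52, 51, 50}
insert 63 → {71, 67, 63, 59, 53, 52, 51, 50}
insert 48 → {71, 67, 63, 59, 53, 52, 51, 50, 48}
insert 56 → {71, 67, 63, 59, 56, 53, 52, 51, 50, 48}
call next patient → 71; now {67, 63, 59, 56, 53, 52, 51, 50, 48}
insert 62 → {67, 63, 62, 59, 56, 53, 52, 51, 50, 48}
call next patient → 67; now {63, 62, 59, 56, 53, 52, 51, 50, 48}
insert 55 → {63, 62, 59, 56, 55, 53, 52, 51, 50, 48}
call next patient → 63; now {62, 59, 56, 55, 53, 52, 51, 50, 48}
insert 58 → {62, 59, 58, 56, 55, 53, 52, 51, 50, 48}
insert 66 → {66, 62, 59, 58, 56, 55, 53, 52, 51, 50, 48}
call next patient → 66; now {62, 59, 58, 56, 55, 53, 52, 51, 50, 48}
call next patient → 62; now {59, 58, 56, 55, 53, 52, 51, 50, 48}
call next patient → 59; now {58, 56, 55, 53, 52, 51, 50, 48}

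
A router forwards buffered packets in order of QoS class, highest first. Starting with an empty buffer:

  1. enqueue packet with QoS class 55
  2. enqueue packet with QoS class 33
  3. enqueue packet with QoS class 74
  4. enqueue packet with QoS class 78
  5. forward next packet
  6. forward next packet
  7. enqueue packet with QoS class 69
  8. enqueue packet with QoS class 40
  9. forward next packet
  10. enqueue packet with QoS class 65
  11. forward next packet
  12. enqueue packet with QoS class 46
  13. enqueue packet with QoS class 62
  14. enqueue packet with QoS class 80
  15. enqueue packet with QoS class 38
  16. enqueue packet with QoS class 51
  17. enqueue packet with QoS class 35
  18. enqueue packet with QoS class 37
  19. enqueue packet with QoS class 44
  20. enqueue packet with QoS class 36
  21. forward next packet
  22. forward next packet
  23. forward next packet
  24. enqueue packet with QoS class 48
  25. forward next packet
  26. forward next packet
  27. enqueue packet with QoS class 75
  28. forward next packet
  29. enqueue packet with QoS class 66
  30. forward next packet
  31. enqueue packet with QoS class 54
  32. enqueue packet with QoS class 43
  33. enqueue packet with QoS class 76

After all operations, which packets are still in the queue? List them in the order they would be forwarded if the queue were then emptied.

76, 54, 46, 44, 43, 40, 38, 37, 36, 35, 33

insert 55 → {55}
insert 33 → {55, 33}
insert 74 → {74, 55, 33}
insert 78 → {78, 74, 55, 33}
forward next packet → 78; now {74, 55, 33}
forward next packet → 74; now {55, 33}
insert 69 → {69, 55, 33}
insert 40 → {69, 55, 40, 33}
forward next packet → 69; now {55, 40, 33}
insert 65 → {65, 55, 40, 33}
forward next packet → 65; now {55, 40, 33}
insert 46 → {55, 46, 40, 33}
insert 62 → {62, 55, 46, 40, 33}
insert 80 → {80, 62, 55, 46, 40, 33}
insert 38 → {80, 62, 55, 46, 40, 38, 33}
insert 51 → {80, 62, 55, 51, 46, 40, 38, 33}
insert 35 → {80, 62, 55, 51, 46, 40, 38, 35, 33}
insert 37 → {80, 62, 55, 51, 46, 40, 38, 37, 35, 33}
insert 44 → {80, 62, 55, 51, 46, 44, 40, 38, 37, 35, 33}
insert 36 → {80, 62, 55, 51, 46, 44, 40, 38, 37, 36, 35, 33}
forward next packet → 80; now {62, 55, 51, 46, 44, 40, 38, 37, 36, 35, 33}
forward next packet → 62; now {55, 51, 46, 44, 40, 38, 37, 36, 35, 33}
forward next packet → 55; now {51, 46, 44, 40, 38, 37, 36, 35, 33}
insert 48 → {51, 48, 46, 44, 40, 38, 37, 36, 35, 33}
forward next packet → 51; now {48, 46, 44, 40, 38, 37, 36, 35, 33}
forward next packet → 48; now {46, 44, 40, 38, 37, 36, 35, 33}
insert 75 → {75, 46, 44, 40, 38, 37, 36, 35, 33}
forward next packet → 75; now {46, 44, 40, 38, 37, 36, 35, 33}
insert 66 → {66, 46, 44, 40, 38, 37, 36, 35, 33}
forward next packet → 66; now {46, 44, 40, 38, 37, 36, 35, 33}
insert 54 → {54, 46, 44, 40, 38, 37, 36, 35, 33}
insert 43 → {54, 46, 44, 43, 40, 38, 37, 36, 35, 33}
insert 76 → {76, 54, 46, 44, 43, 40, 38, 37, 36, 35, 33}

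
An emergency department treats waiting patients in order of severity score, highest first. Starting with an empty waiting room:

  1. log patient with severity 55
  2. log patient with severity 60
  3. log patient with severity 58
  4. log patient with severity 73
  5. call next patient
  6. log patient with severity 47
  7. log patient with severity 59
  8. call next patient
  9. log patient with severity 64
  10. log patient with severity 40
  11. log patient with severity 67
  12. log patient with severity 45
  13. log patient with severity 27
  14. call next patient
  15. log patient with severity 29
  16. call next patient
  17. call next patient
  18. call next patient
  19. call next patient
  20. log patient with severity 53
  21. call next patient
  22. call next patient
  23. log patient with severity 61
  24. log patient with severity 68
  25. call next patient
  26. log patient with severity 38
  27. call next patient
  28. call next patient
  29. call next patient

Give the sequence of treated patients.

73 → 60 → 67 → 64 → 59 → 58 → 55 → 53 → 47 → 68 → 61 → 45 → 40

insert 55 → {55}
insert 60 → {60, 55}
insert 58 → {60, 58, 55}
insert 73 → {73, 60, 58, 55}
call next patient → 73; now {60, 58, 55}
insert 47 → {60, 58, 55, 47}
insert 59 → {60, 59, 58, 55, 47}
call next patient → 60; now {59, 58, 55, 47}
insert 64 → {64, 59, 58, 55, 47}
insert 40 → {64, 59, 58, 55, 47, 40}
insert 67 → {67, 64, 59, 58, 55, 47, 40}
insert 45 → {67, 64, 59, 58, 55, 47, 45, 40}
insert 27 → {67, 64, 59, 58, 55, 47, 45, 40, 27}
call next patient → 67; now {64, 59, 58, 55, 47, 45, 40, 27}
insert 29 → {64, 59, 58, 55, 47, 45, 40, 29, 27}
call next patient → 64; now {59, 58, 55, 47, 45, 40, 29, 27}
call next patient → 59; now {58, 55, 47, 45, 40, 29, 27}
call next patient → 58; now {55, 47, 45, 40, 29, 27}
call next patient → 55; now {47, 45, 40, 29, 27}
insert 53 → {53, 47, 45, 40, 29, 27}
call next patient → 53; now {47, 45, 40, 29, 27}
call next patient → 47; now {45, 40, 29, 27}
insert 61 → {61, 45, 40, 29, 27}
insert 68 → {68, 61, 45, 40, 29, 27}
call next patient → 68; now {61, 45, 40, 29, 27}
insert 38 → {61, 45, 40, 38, 29, 27}
call next patient → 61; now {45, 40, 38, 29, 27}
call next patient → 45; now {40, 38, 29, 27}
call next patient → 40; now {38, 29, 27}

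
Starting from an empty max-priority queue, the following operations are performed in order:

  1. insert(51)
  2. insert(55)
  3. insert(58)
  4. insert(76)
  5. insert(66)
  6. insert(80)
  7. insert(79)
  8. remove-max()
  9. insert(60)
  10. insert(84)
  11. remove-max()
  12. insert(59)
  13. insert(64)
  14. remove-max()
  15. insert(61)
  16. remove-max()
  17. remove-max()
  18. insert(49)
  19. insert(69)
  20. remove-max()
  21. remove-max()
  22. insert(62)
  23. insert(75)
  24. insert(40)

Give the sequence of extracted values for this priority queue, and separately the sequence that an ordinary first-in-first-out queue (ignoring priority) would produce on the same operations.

priority queue: [80, 84, 79, 76, 66, 69, 64]; FIFO queue: 51, 55, 58, 76, 66, 80, 79

insert 51 → {51}
insert 55 → {55, 51}
insert 58 → {58, 55, 51}
insert 76 → {76, 58, 55, 51}
insert 66 → {76, 66, 58, 55, 51}
insert 80 → {80, 76, 66, 58, 55, 51}
insert 79 → {80, 79, 76, 66, 58, 55, 51}
remove-max → 80; now {79, 76, 66, 58, 55, 51}
insert 60 → {79, 76, 66, 60, 58, 55, 51}
insert 84 → {84, 79, 76, 66, 60, 58, 55, 51}
remove-max → 84; now {79, 76, 66, 60, 58, 55, 51}
insert 59 → {79, 76, 66, 60, 59, 58, 55, 51}
insert 64 → {79, 76, 66, 64, 60, 59, 58, 55, 51}
remove-max → 79; now {76, 66, 64, 60, 59, 58, 55, 51}
insert 61 → {76, 66, 64, 61, 60, 59, 58, 55, 51}
remove-max → 76; now {66, 64, 61, 60, 59, 58, 55, 51}
remove-max → 66; now {64, 61, 60, 59, 58, 55, 51}
insert 49 → {64, 61, 60, 59, 58, 55, 51, 49}
insert 69 → {69, 64, 61, 60, 59, 58, 55, 51, 49}
remove-max → 69; now {64, 61, 60, 59, 58, 55, 51, 49}
remove-max → 64; now {61, 60, 59, 58, 55, 51, 49}
insert 62 → {62, 61, 60, 59, 58, 55, 51, 49}
insert 75 → {75, 62, 61, 60, 59, 58, 55, 51, 49}
insert 40 → {75, 62, 61, 60, 59, 58, 55, 51, 49, 40}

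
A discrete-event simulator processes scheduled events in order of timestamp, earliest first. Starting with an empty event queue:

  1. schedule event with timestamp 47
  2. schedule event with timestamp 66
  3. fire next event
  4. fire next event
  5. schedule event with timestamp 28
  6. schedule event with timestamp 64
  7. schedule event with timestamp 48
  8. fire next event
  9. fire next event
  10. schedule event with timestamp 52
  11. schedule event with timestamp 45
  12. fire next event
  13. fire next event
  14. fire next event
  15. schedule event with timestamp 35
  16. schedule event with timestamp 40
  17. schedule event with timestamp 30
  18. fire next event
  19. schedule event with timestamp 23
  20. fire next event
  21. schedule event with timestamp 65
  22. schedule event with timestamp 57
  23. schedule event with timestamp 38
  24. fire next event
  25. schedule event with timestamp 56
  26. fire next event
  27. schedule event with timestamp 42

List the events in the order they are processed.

insert 47 → {47}
insert 66 → {47, 66}
fire next event → 47; now {66}
fire next event → 66; now {}
insert 28 → {28}
insert 64 → {28, 64}
insert 48 → {28, 48, 64}
fire next event → 28; now {48, 64}
fire next event → 48; now {64}
insert 52 → {52, 64}
insert 45 → {45, 52, 64}
fire next event → 45; now {52, 64}
fire next event → 52; now {64}
fire next event → 64; now {}
insert 35 → {35}
insert 40 → {35, 40}
insert 30 → {30, 35, 40}
fire next event → 30; now {35, 40}
insert 23 → {23, 35, 40}
fire next event → 23; now {35, 40}
insert 65 → {35, 40, 65}
insert 57 → {35, 40, 57, 65}
insert 38 → {35, 38, 40, 57, 65}
fire next event → 35; now {38, 40, 57, 65}
insert 56 → {38, 40, 56, 57, 65}
fire next event → 38; now {40, 56, 57, 65}
insert 42 → {40, 42, 56, 57, 65}

[47, 66, 28, 48, 45, 52, 64, 30, 23, 35, 38]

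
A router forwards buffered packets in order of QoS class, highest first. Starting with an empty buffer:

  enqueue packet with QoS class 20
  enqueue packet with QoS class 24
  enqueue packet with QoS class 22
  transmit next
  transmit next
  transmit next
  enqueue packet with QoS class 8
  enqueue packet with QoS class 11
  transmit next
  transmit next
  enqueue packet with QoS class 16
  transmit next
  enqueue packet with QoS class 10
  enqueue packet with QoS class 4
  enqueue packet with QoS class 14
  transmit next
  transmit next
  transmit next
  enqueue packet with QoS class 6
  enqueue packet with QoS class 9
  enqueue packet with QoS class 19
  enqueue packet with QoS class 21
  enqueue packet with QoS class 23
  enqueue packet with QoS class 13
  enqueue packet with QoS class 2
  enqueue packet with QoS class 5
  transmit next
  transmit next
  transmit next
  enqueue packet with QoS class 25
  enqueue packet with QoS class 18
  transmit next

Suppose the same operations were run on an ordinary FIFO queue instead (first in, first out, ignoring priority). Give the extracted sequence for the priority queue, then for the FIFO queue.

priority queue: [24, 22, 20, 11, 8, 16, 14, 10, 4, 23, 21, 19, 25]; FIFO queue: 20 → 24 → 22 → 8 → 11 → 16 → 10 → 4 → 14 → 6 → 9 → 19 → 21

insert 20 → {20}
insert 24 → {24, 20}
insert 22 → {24, 22, 20}
transmit next → 24; now {22, 20}
transmit next → 22; now {20}
transmit next → 20; now {}
insert 8 → {8}
insert 11 → {11, 8}
transmit next → 11; now {8}
transmit next → 8; now {}
insert 16 → {16}
transmit next → 16; now {}
insert 10 → {10}
insert 4 → {10, 4}
insert 14 → {14, 10, 4}
transmit next → 14; now {10, 4}
transmit next → 10; now {4}
transmit next → 4; now {}
insert 6 → {6}
insert 9 → {9, 6}
insert 19 → {19, 9, 6}
insert 21 → {21, 19, 9, 6}
insert 23 → {23, 21, 19, 9, 6}
insert 13 → {23, 21, 19, 13, 9, 6}
insert 2 → {23, 21, 19, 13, 9, 6, 2}
insert 5 → {23, 21, 19, 13, 9, 6, 5, 2}
transmit next → 23; now {21, 19, 13, 9, 6, 5, 2}
transmit next → 21; now {19, 13, 9, 6, 5, 2}
transmit next → 19; now {13, 9, 6, 5, 2}
insert 25 → {25, 13, 9, 6, 5, 2}
insert 18 → {25, 18, 13, 9, 6, 5, 2}
transmit next → 25; now {18, 13, 9, 6, 5, 2}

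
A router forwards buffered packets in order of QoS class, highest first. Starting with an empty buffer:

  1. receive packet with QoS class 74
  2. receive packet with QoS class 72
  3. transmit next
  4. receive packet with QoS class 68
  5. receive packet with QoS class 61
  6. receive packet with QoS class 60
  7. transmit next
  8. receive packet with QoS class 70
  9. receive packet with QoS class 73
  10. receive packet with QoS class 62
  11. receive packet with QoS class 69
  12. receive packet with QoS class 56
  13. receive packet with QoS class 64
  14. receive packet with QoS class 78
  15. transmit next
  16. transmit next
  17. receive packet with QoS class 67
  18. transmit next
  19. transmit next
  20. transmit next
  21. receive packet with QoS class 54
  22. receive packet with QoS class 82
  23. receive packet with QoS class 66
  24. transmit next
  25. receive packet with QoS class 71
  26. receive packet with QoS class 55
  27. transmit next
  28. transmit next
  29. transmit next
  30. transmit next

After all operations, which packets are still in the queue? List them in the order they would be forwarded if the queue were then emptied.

62 → 61 → 60 → 56 → 55 → 54

insert 74 → {74}
insert 72 → {74, 72}
transmit next → 74; now {72}
insert 68 → {72, 68}
insert 61 → {72, 68, 61}
insert 60 → {72, 68, 61, 60}
transmit next → 72; now {68, 61, 60}
insert 70 → {70, 68, 61, 60}
insert 73 → {73, 70, 68, 61, 60}
insert 62 → {73, 70, 68, 62, 61, 60}
insert 69 → {73, 70, 69, 68, 62, 61, 60}
insert 56 → {73, 70, 69, 68, 62, 61, 60, 56}
insert 64 → {73, 70, 69, 68, 64, 62, 61, 60, 56}
insert 78 → {78, 73, 70, 69, 68, 64, 62, 61, 60, 56}
transmit next → 78; now {73, 70, 69, 68, 64, 62, 61, 60, 56}
transmit next → 73; now {70, 69, 68, 64, 62, 61, 60, 56}
insert 67 → {70, 69, 68, 67, 64, 62, 61, 60, 56}
transmit next → 70; now {69, 68, 67, 64, 62, 61, 60, 56}
transmit next → 69; now {68, 67, 64, 62, 61, 60, 56}
transmit next → 68; now {67, 64, 62, 61, 60, 56}
insert 54 → {67, 64, 62, 61, 60, 56, 54}
insert 82 → {82, 67, 64, 62, 61, 60, 56, 54}
insert 66 → {82, 67, 66, 64, 62, 61, 60, 56, 54}
transmit next → 82; now {67, 66, 64, 62, 61, 60, 56, 54}
insert 71 → {71, 67, 66, 64, 62, 61, 60, 56, 54}
insert 55 → {71, 67, 66, 64, 62, 61, 60, 56, 55, 54}
transmit next → 71; now {67, 66, 64, 62, 61, 60, 56, 55, 54}
transmit next → 67; now {66, 64, 62, 61, 60, 56, 55, 54}
transmit next → 66; now {64, 62, 61, 60, 56, 55, 54}
transmit next → 64; now {62, 61, 60, 56, 55, 54}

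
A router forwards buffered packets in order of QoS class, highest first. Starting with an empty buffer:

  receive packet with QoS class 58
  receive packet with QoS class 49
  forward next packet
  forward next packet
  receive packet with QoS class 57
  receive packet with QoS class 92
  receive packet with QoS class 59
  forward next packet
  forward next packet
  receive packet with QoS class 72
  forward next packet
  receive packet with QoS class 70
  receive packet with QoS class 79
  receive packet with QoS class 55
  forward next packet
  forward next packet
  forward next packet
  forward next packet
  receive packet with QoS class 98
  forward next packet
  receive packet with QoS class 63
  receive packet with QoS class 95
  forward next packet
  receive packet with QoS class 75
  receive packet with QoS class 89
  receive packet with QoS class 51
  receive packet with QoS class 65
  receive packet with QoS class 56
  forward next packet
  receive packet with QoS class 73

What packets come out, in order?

insert 58 → {58}
insert 49 → {58, 49}
forward next packet → 58; now {49}
forward next packet → 49; now {}
insert 57 → {57}
insert 92 → {92, 57}
insert 59 → {92, 59, 57}
forward next packet → 92; now {59, 57}
forward next packet → 59; now {57}
insert 72 → {72, 57}
forward next packet → 72; now {57}
insert 70 → {70, 57}
insert 79 → {79, 70, 57}
insert 55 → {79, 70, 57, 55}
forward next packet → 79; now {70, 57, 55}
forward next packet → 70; now {57, 55}
forward next packet → 57; now {55}
forward next packet → 55; now {}
insert 98 → {98}
forward next packet → 98; now {}
insert 63 → {63}
insert 95 → {95, 63}
forward next packet → 95; now {63}
insert 75 → {75, 63}
insert 89 → {89, 75, 63}
insert 51 → {89, 75, 63, 51}
insert 65 → {89, 75, 65, 63, 51}
insert 56 → {89, 75, 65, 63, 56, 51}
forward next packet → 89; now {75, 65, 63, 56, 51}
insert 73 → {75, 73, 65, 63, 56, 51}

[58, 49, 92, 59, 72, 79, 70, 57, 55, 98, 95, 89]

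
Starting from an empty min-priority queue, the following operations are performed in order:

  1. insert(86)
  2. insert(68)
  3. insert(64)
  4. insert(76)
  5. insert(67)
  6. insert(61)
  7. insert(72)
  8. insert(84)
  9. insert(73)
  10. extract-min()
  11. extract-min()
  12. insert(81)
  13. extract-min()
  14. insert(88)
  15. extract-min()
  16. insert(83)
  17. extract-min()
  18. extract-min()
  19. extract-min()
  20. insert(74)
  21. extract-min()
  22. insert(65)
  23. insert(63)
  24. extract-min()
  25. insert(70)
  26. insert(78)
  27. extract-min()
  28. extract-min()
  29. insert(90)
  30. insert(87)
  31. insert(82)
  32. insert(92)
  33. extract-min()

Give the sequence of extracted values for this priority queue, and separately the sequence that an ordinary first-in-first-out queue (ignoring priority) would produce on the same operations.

insert 86 → {86}
insert 68 → {68, 86}
insert 64 → {64, 68, 86}
insert 76 → {64, 68, 76, 86}
insert 67 → {64, 67, 68, 76, 86}
insert 61 → {61, 64, 67, 68, 76, 86}
insert 72 → {61, 64, 67, 68, 72, 76, 86}
insert 84 → {61, 64, 67, 68, 72, 76, 84, 86}
insert 73 → {61, 64, 67, 68, 72, 73, 76, 84, 86}
extract-min → 61; now {64, 67, 68, 72, 73, 76, 84, 86}
extract-min → 64; now {67, 68, 72, 73, 76, 84, 86}
insert 81 → {67, 68, 72, 73, 76, 81, 84, 86}
extract-min → 67; now {68, 72, 73, 76, 81, 84, 86}
insert 88 → {68, 72, 73, 76, 81, 84, 86, 88}
extract-min → 68; now {72, 73, 76, 81, 84, 86, 88}
insert 83 → {72, 73, 76, 81, 83, 84, 86, 88}
extract-min → 72; now {73, 76, 81, 83, 84, 86, 88}
extract-min → 73; now {76, 81, 83, 84, 86, 88}
extract-min → 76; now {81, 83, 84, 86, 88}
insert 74 → {74, 81, 83, 84, 86, 88}
extract-min → 74; now {81, 83, 84, 86, 88}
insert 65 → {65, 81, 83, 84, 86, 88}
insert 63 → {63, 65, 81, 83, 84, 86, 88}
extract-min → 63; now {65, 81, 83, 84, 86, 88}
insert 70 → {65, 70, 81, 83, 84, 86, 88}
insert 78 → {65, 70, 78, 81, 83, 84, 86, 88}
extract-min → 65; now {70, 78, 81, 83, 84, 86, 88}
extract-min → 70; now {78, 81, 83, 84, 86, 88}
insert 90 → {78, 81, 83, 84, 86, 88, 90}
insert 87 → {78, 81, 83, 84, 86, 87, 88, 90}
insert 82 → {78, 81, 82, 83, 84, 86, 87, 88, 90}
insert 92 → {78, 81, 82, 83, 84, 86, 87, 88, 90, 92}
extract-min → 78; now {81, 82, 83, 84, 86, 87, 88, 90, 92}

priority queue: 61 → 64 → 67 → 68 → 72 → 73 → 76 → 74 → 63 → 65 → 70 → 78; FIFO queue: 86 → 68 → 64 → 76 → 67 → 61 → 72 → 84 → 73 → 81 → 88 → 83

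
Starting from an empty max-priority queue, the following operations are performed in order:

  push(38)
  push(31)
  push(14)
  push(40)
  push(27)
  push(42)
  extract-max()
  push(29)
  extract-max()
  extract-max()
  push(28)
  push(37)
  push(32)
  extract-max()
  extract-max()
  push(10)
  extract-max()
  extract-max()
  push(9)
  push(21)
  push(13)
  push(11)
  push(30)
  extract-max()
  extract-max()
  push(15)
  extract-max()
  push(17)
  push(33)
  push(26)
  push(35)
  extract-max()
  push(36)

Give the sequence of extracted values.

insert 38 → {38}
insert 31 → {38, 31}
insert 14 → {38, 31, 14}
insert 40 → {40, 38, 31, 14}
insert 27 → {40, 38, 31, 27, 14}
insert 42 → {42, 40, 38, 31, 27, 14}
extract-max → 42; now {40, 38, 31, 27, 14}
insert 29 → {40, 38, 31, 29, 27, 14}
extract-max → 40; now {38, 31, 29, 27, 14}
extract-max → 38; now {31, 29, 27, 14}
insert 28 → {31, 29, 28, 27, 14}
insert 37 → {37, 31, 29, 28, 27, 14}
insert 32 → {37, 32, 31, 29, 28, 27, 14}
extract-max → 37; now {32, 31, 29, 28, 27, 14}
extract-max → 32; now {31, 29, 28, 27, 14}
insert 10 → {31, 29, 28, 27, 14, 10}
extract-max → 31; now {29, 28, 27, 14, 10}
extract-max → 29; now {28, 27, 14, 10}
insert 9 → {28, 27, 14, 10, 9}
insert 21 → {28, 27, 21, 14, 10, 9}
insert 13 → {28, 27, 21, 14, 13, 10, 9}
insert 11 → {28, 27, 21, 14, 13, 11, 10, 9}
insert 30 → {30, 28, 27, 21, 14, 13, 11, 10, 9}
extract-max → 30; now {28, 27, 21, 14, 13, 11, 10, 9}
extract-max → 28; now {27, 21, 14, 13, 11, 10, 9}
insert 15 → {27, 21, 15, 14, 13, 11, 10, 9}
extract-max → 27; now {21, 15, 14, 13, 11, 10, 9}
insert 17 → {21, 17, 15, 14, 13, 11, 10, 9}
insert 33 → {33, 21, 17, 15, 14, 13, 11, 10, 9}
insert 26 → {33, 26, 21, 17, 15, 14, 13, 11, 10, 9}
insert 35 → {35, 33, 26, 21, 17, 15, 14, 13, 11, 10, 9}
extract-max → 35; now {33, 26, 21, 17, 15, 14, 13, 11, 10, 9}
insert 36 → {36, 33, 26, 21, 17, 15, 14, 13, 11, 10, 9}

[42, 40, 38, 37, 32, 31, 29, 30, 28, 27, 35]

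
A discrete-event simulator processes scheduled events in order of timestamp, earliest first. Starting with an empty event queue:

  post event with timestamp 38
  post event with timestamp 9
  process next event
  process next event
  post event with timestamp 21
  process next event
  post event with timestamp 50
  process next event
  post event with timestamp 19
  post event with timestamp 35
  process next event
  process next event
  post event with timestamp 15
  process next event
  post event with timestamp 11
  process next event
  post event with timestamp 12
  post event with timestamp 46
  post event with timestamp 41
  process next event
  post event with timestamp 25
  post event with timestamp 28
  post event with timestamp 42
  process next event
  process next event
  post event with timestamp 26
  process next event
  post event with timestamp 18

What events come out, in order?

[9, 38, 21, 50, 19, 35, 15, 11, 12, 25, 28, 26]

insert 38 → {38}
insert 9 → {9, 38}
process next event → 9; now {38}
process next event → 38; now {}
insert 21 → {21}
process next event → 21; now {}
insert 50 → {50}
process next event → 50; now {}
insert 19 → {19}
insert 35 → {19, 35}
process next event → 19; now {35}
process next event → 35; now {}
insert 15 → {15}
process next event → 15; now {}
insert 11 → {11}
process next event → 11; now {}
insert 12 → {12}
insert 46 → {12, 46}
insert 41 → {12, 41, 46}
process next event → 12; now {41, 46}
insert 25 → {25, 41, 46}
insert 28 → {25, 28, 41, 46}
insert 42 → {25, 28, 41, 42, 46}
process next event → 25; now {28, 41, 42, 46}
process next event → 28; now {41, 42, 46}
insert 26 → {26, 41, 42, 46}
process next event → 26; now {41, 42, 46}
insert 18 → {18, 41, 42, 46}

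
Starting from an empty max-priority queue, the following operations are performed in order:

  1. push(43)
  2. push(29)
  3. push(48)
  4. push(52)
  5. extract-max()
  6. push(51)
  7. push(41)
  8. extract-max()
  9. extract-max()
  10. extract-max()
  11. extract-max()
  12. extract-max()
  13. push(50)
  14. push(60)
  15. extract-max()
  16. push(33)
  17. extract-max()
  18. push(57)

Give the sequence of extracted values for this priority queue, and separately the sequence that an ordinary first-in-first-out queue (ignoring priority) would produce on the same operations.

insert 43 → {43}
insert 29 → {43, 29}
insert 48 → {48, 43, 29}
insert 52 → {52, 48, 43, 29}
extract-max → 52; now {48, 43, 29}
insert 51 → {51, 48, 43, 29}
insert 41 → {51, 48, 43, 41, 29}
extract-max → 51; now {48, 43, 41, 29}
extract-max → 48; now {43, 41, 29}
extract-max → 43; now {41, 29}
extract-max → 41; now {29}
extract-max → 29; now {}
insert 50 → {50}
insert 60 → {60, 50}
extract-max → 60; now {50}
insert 33 → {50, 33}
extract-max → 50; now {33}
insert 57 → {57, 33}

priority queue: 52 → 51 → 48 → 43 → 41 → 29 → 60 → 50; FIFO queue: 43, 29, 48, 52, 51, 41, 50, 60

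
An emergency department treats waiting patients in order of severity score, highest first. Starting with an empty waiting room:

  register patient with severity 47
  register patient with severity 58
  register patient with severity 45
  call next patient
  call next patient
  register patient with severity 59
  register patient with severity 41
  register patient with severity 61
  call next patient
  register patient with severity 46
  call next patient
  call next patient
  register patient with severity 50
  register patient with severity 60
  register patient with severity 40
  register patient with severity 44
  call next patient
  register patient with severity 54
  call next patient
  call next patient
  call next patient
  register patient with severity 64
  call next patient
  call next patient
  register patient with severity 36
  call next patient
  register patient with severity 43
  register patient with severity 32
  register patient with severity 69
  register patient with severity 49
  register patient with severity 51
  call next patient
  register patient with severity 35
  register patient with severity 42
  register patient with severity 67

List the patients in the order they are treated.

insert 47 → {47}
insert 58 → {58, 47}
insert 45 → {58, 47, 45}
call next patient → 58; now {47, 45}
call next patient → 47; now {45}
insert 59 → {59, 45}
insert 41 → {59, 45, 41}
insert 61 → {61, 59, 45, 41}
call next patient → 61; now {59, 45, 41}
insert 46 → {59, 46, 45, 41}
call next patient → 59; now {46, 45, 41}
call next patient → 46; now {45, 41}
insert 50 → {50, 45, 41}
insert 60 → {60, 50, 45, 41}
insert 40 → {60, 50, 45, 41, 40}
insert 44 → {60, 50, 45, 44, 41, 40}
call next patient → 60; now {50, 45, 44, 41, 40}
insert 54 → {54, 50, 45, 44, 41, 40}
call next patient → 54; now {50, 45, 44, 41, 40}
call next patient → 50; now {45, 44, 41, 40}
call next patient → 45; now {44, 41, 40}
insert 64 → {64, 44, 41, 40}
call next patient → 64; now {44, 41, 40}
call next patient → 44; now {41, 40}
insert 36 → {41, 40, 36}
call next patient → 41; now {40, 36}
insert 43 → {43, 40, 36}
insert 32 → {43, 40, 36, 32}
insert 69 → {69, 43, 40, 36, 32}
insert 49 → {69, 49, 43, 40, 36, 32}
insert 51 → {69, 51, 49, 43, 40, 36, 32}
call next patient → 69; now {51, 49, 43, 40, 36, 32}
insert 35 → {51, 49, 43, 40, 36, 35, 32}
insert 42 → {51, 49, 43, 42, 40, 36, 35, 32}
insert 67 → {67, 51, 49, 43, 42, 40, 36, 35, 32}

58, 47, 61, 59, 46, 60, 54, 50, 45, 64, 44, 41, 69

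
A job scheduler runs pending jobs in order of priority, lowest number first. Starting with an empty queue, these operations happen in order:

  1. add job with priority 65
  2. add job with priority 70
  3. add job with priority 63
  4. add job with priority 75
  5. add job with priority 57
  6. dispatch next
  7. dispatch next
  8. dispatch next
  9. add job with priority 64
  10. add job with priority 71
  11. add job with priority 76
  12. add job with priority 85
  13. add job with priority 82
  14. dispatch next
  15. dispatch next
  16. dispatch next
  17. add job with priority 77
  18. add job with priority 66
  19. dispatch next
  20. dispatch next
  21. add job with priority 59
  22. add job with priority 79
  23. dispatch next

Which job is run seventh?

insert 65 → {65}
insert 70 → {65, 70}
insert 63 → {63, 65, 70}
insert 75 → {63, 65, 70, 75}
insert 57 → {57, 63, 65, 70, 75}
dispatch next → 57; now {63, 65, 70, 75}
dispatch next → 63; now {65, 70, 75}
dispatch next → 65; now {70, 75}
insert 64 → {64, 70, 75}
insert 71 → {64, 70, 71, 75}
insert 76 → {64, 70, 71, 75, 76}
insert 85 → {64, 70, 71, 75, 76, 85}
insert 82 → {64, 70, 71, 75, 76, 82, 85}
dispatch next → 64; now {70, 71, 75, 76, 82, 85}
dispatch next → 70; now {71, 75, 76, 82, 85}
dispatch next → 71; now {75, 76, 82, 85}
insert 77 → {75, 76, 77, 82, 85}
insert 66 → {66, 75, 76, 77, 82, 85}
dispatch next → 66; now {75, 76, 77, 82, 85}
dispatch next → 75; now {76, 77, 82, 85}
insert 59 → {59, 76, 77, 82, 85}
insert 79 → {59, 76, 77, 79, 82, 85}
dispatch next → 59; now {76, 77, 79, 82, 85}

66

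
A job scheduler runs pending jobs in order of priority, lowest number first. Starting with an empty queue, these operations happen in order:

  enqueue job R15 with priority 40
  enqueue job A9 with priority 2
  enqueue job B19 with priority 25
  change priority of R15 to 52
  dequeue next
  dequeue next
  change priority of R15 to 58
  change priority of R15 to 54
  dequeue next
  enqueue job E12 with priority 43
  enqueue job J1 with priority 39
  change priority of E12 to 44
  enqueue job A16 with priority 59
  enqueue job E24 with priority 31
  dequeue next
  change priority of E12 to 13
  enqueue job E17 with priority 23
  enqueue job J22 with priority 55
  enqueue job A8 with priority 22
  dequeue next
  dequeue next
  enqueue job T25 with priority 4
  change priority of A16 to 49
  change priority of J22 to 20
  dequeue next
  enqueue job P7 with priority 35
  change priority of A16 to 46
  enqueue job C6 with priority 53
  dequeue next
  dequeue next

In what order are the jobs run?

add R15 (priority 40) → {R15:40}
add A9 (priority 2) → {A9:2, R15:40}
add B19 (priority 25) → {A9:2, B19:25, R15:40}
update R15 to priority 52 → {A9:2, B19:25, R15:52}
dequeue next → A9; now {B19:25, R15:52}
dequeue next → B19; now {R15:52}
update R15 to priority 58 → {R15:58}
update R15 to priority 54 → {R15:54}
dequeue next → R15; now {}
add E12 (priority 43) → {E12:43}
add J1 (priority 39) → {J1:39, E12:43}
update E12 to priority 44 → {J1:39, E12:44}
add A16 (priority 59) → {J1:39, E12:44, A16:59}
add E24 (priority 31) → {E24:31, J1:39, E12:44, A16:59}
dequeue next → E24; now {J1:39, E12:44, A16:59}
update E12 to priority 13 → {E12:13, J1:39, A16:59}
add E17 (priority 23) → {E12:13, E17:23, J1:39, A16:59}
add J22 (priority 55) → {E12:13, E17:23, J1:39, J22:55, A16:59}
add A8 (priority 22) → {E12:13, A8:22, E17:23, J1:39, J22:55, A16:59}
dequeue next → E12; now {A8:22, E17:23, J1:39, J22:55, A16:59}
dequeue next → A8; now {E17:23, J1:39, J22:55, A16:59}
add T25 (priority 4) → {T25:4, E17:23, J1:39, J22:55, A16:59}
update A16 to priority 49 → {T25:4, E17:23, J1:39, A16:49, J22:55}
update J22 to priority 20 → {T25:4, J22:20, E17:23, J1:39, A16:49}
dequeue next → T25; now {J22:20, E17:23, J1:39, A16:49}
add P7 (priority 35) → {J22:20, E17:23, P7:35, J1:39, A16:49}
update A16 to priority 46 → {J22:20, E17:23, P7:35, J1:39, A16:46}
add C6 (priority 53) → {J22:20, E17:23, P7:35, J1:39, A16:46, C6:53}
dequeue next → J22; now {E17:23, P7:35, J1:39, A16:46, C6:53}
dequeue next → E17; now {P7:35, J1:39, A16:46, C6:53}

A9, B19, R15, E24, E12, A8, T25, J22, E17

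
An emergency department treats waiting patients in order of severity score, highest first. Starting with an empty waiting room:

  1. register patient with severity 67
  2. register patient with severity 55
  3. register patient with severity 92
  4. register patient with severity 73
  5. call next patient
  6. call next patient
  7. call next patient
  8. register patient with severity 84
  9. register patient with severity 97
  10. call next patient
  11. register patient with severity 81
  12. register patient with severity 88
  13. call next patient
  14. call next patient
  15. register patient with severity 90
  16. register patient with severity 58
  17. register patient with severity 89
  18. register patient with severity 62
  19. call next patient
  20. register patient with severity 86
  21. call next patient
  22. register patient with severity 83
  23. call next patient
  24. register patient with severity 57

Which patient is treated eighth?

89

insert 67 → {67}
insert 55 → {67, 55}
insert 92 → {92, 67, 55}
insert 73 → {92, 73, 67, 55}
call next patient → 92; now {73, 67, 55}
call next patient → 73; now {67, 55}
call next patient → 67; now {55}
insert 84 → {84, 55}
insert 97 → {97, 84, 55}
call next patient → 97; now {84, 55}
insert 81 → {84, 81, 55}
insert 88 → {88, 84, 81, 55}
call next patient → 88; now {84, 81, 55}
call next patient → 84; now {81, 55}
insert 90 → {90, 81, 55}
insert 58 → {90, 81, 58, 55}
insert 89 → {90, 89, 81, 58, 55}
insert 62 → {90, 89, 81, 62, 58, 55}
call next patient → 90; now {89, 81, 62, 58, 55}
insert 86 → {89, 86, 81, 62, 58, 55}
call next patient → 89; now {86, 81, 62, 58, 55}
insert 83 → {86, 83, 81, 62, 58, 55}
call next patient → 86; now {83, 81, 62, 58, 55}
insert 57 → {83, 81, 62, 58, 57, 55}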